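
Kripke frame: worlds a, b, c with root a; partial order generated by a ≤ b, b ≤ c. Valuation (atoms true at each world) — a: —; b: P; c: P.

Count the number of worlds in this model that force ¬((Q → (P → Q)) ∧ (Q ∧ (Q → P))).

a: forces it.
b: forces it.
c: forces it.
Worlds forcing the formula: {a, b, c}.

3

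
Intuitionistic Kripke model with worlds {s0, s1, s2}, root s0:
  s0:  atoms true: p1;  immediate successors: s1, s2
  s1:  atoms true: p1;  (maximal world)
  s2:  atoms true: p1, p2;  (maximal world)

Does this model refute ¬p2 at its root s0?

s0 ⊮ ¬p2 since s2 is accessible from s0 and s2 ⊩ p2.
So the root s0 does not force ¬p2; the model is a countermodel.

Yes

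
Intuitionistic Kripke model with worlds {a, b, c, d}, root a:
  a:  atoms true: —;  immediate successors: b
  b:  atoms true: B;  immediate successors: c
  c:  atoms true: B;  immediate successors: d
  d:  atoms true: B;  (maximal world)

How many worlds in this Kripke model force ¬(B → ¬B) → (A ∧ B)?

a: does not force it — a ⊮ ¬(B → ¬B) → (A ∧ B): already at a itself, a ⊩ ¬(B → ¬B) but a ⊮ A ∧ B.
b: does not force it.
c: does not force it.
d: does not force it.
Worlds forcing the formula: { }.

0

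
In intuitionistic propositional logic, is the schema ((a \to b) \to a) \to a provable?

This is Peirce's law, which is not intuitionistically valid.
A Kripke countermodel: worlds 0, 1; order generated by 0 \le 1; atoms true at each world — 0:{}; 1:{a}.
0 \nVdash ((a \to b) \to a) \to a: already at 0 itself, 0 \Vdash (a \to b) \to a but 0 \nVdash a.
0 lacks atom a, so 0 \nVdash a.
So the root 0 does not force the formula.

No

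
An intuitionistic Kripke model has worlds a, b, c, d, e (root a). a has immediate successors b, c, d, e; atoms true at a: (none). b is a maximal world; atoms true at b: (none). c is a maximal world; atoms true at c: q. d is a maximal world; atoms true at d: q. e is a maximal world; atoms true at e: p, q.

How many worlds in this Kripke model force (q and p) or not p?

a: does not force it — a does not force (q and p) or not p: neither disjunct is forced at a.
b: forces it.
c: forces it.
d: forces it.
e: forces it.
Worlds forcing the formula: {b, c, d, e}.

4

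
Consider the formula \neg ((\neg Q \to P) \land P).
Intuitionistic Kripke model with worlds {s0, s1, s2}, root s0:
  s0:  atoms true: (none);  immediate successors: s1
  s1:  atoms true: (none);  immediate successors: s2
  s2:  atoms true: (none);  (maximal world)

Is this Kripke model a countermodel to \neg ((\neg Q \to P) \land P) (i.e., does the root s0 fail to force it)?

s0 \Vdash \neg ((\neg Q \to P) \land P): no world accessible from s0 forces (\neg Q \to P) \land P.
So the root s0 forces \neg ((\neg Q \to P) \land P); the model is not a countermodel.

No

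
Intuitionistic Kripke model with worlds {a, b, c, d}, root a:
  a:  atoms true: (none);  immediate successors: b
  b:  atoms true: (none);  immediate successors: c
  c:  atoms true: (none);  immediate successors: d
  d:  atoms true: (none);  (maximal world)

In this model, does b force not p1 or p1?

Yes

b forces not p1 or p1 via the disjunct not p1.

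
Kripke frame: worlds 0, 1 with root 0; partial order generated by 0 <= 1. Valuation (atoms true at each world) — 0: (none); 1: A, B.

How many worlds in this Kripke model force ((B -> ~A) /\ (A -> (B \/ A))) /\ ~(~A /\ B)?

0: does not force it — 0 ||-/- ((B -> ~A) /\ (A -> (B \/ A))) /\ ~(~A /\ B) since 0 fails (B -> ~A) /\ (A -> (B \/ A)).
1: does not force it.
Worlds forcing the formula: { }.

0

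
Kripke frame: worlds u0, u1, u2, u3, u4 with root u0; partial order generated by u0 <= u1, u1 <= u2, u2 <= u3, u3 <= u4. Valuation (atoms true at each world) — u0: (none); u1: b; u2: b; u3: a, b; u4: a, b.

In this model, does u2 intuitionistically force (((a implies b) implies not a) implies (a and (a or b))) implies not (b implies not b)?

Yes

u2 forces (((a implies b) implies not a) implies (a and (a or b))) implies not (b implies not b): every world accessible from u2 that forces ((a implies b) implies not a) implies (a and (a or b)) (namely u2, u3, u4) also forces not (b implies not b).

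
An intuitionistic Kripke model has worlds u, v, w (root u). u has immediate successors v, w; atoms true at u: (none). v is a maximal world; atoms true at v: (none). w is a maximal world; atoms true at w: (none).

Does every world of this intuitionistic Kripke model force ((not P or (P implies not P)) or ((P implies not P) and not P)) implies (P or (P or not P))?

Yes

u forces ((not P or (P implies not P)) or ((P implies not P) and not P)) implies (P or (P or not P)): every world accessible from u that forces (not P or (P implies not P)) or ((P implies not P) and not P) (namely u, v, w) also forces P or (P or not P).
Since the root u forces ((not P or (P implies not P)) or ((P implies not P) and not P)) implies (P or (P or not P)) and forcing is persistent (monotone upward), every world forces it.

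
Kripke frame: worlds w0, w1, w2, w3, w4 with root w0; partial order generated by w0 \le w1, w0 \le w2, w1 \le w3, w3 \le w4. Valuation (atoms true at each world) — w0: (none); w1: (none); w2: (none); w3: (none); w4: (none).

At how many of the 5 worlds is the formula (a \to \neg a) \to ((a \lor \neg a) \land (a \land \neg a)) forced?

w0: does not force it — w0 \nVdash (a \to \neg a) \to ((a \lor \neg a) \land (a \land \neg a)): already at w0 itself, w0 \Vdash a \to \neg a but w0 \nVdash (a \lor \neg a) \land (a \land \neg a).
w1: does not force it — w1 \nVdash (a \to \neg a) \to ((a \lor \neg a) \land (a \land \neg a)): already at w1 itself, w1 \Vdash a \to \neg a but w1 \nVdash (a \lor \neg a) \land (a \land \neg a).
w2: does not force it.
w3: does not force it.
w4: does not force it.
Worlds forcing the formula: { }.

0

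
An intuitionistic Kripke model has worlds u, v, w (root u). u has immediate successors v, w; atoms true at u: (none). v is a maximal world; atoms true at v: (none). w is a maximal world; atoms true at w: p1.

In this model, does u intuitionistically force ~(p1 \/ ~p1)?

No

u ||-/- ~(p1 \/ ~p1) since v is accessible from u and v ||- p1 \/ ~p1.
v ||- p1 \/ ~p1 via the disjunct ~p1.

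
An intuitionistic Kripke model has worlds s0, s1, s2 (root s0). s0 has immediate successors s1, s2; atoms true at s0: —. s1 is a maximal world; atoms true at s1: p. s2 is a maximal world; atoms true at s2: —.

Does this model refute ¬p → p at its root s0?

s0 ⊮ ¬p → p: at the accessible world s2, s2 ⊩ ¬p but s2 ⊮ p.
s2 lacks atom p, so s2 ⊮ p.
So the root s0 does not force ¬p → p; the model is a countermodel.

Yes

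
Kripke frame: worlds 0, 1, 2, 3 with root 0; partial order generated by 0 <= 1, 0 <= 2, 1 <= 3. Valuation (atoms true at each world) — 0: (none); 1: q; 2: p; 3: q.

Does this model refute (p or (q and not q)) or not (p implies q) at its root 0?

Yes

0 does not force (p or (q and not q)) or not (p implies q): neither disjunct is forced at 0.
0 does not force p or (q and not q): neither disjunct is forced at 0.
0 lacks atom p, so 0 does not force p.
So the root 0 does not force (p or (q and not q)) or not (p implies q); the model is a countermodel.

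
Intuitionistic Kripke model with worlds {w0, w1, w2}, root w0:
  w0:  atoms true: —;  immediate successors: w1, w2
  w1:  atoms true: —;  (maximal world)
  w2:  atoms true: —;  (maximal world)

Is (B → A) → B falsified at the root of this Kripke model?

Yes

w0 ⊮ (B → A) → B: already at w0 itself, w0 ⊩ B → A but w0 ⊮ B.
w0 lacks atom B, so w0 ⊮ B.
So the root w0 does not force (B → A) → B; the model is a countermodel.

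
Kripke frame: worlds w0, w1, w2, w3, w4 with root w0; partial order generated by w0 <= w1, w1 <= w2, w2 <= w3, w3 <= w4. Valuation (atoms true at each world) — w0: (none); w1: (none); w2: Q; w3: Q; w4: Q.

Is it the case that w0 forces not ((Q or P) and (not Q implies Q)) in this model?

w0 does not force not ((Q or P) and (not Q implies Q)) since w2 is accessible from w0 and w2 forces (Q or P) and (not Q implies Q).
w2 forces (Q or P) and (not Q implies Q) since w2 forces both conjuncts.

No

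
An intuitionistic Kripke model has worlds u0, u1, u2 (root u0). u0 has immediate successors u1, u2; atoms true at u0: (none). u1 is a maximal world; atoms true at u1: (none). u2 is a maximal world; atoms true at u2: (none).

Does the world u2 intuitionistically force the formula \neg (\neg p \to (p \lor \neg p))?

u2 \nVdash \neg (\neg p \to (p \lor \neg p)) since u2 is accessible from u2 and u2 \Vdash \neg p \to (p \lor \neg p).
u2 \Vdash \neg p \to (p \lor \neg p): every world accessible from u2 that forces \neg p (namely u2) also forces p \lor \neg p.

No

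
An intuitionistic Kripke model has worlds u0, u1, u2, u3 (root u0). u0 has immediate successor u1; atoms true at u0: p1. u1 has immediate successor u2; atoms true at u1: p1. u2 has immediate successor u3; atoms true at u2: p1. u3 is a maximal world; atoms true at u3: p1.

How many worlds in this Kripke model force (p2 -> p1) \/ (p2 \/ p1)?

4

u0: forces it.
u1: forces it.
u2: forces it.
u3: forces it.
Worlds forcing the formula: {u0, u1, u2, u3}.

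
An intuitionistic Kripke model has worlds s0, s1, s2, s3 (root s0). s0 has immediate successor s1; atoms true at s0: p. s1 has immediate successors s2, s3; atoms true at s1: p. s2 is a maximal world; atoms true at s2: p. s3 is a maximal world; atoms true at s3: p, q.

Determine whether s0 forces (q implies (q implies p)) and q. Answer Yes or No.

No

s0 does not force (q implies (q implies p)) and q since s0 fails q.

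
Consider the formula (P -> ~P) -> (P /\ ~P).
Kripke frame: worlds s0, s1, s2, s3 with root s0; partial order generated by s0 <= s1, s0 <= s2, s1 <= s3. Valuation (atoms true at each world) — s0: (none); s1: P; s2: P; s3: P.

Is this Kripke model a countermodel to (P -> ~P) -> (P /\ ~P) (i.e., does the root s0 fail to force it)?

No

s0 ||- (P -> ~P) -> (P /\ ~P) vacuously: no world accessible from s0 forces the antecedent P -> ~P.
So the root s0 forces (P -> ~P) -> (P /\ ~P); the model is not a countermodel.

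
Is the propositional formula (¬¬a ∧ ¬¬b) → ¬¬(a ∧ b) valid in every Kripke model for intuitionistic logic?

This is the distribution of double negation over conjunction, which is intuitionistically derivable.
Assume ¬¬a, ¬¬b, and ¬(a ∧ b). From a we'd get ¬b (since a ∧ b is refuted), contradicting ¬¬b; so ¬a, contradicting ¬¬a.

Yes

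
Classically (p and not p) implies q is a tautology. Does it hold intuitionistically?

Yes

This is an instance of ex falso quodlibet, which is intuitionistically derivable.
No world can force both p and not p, so the antecedent p and not p is never forced and the implication holds vacuously at every world.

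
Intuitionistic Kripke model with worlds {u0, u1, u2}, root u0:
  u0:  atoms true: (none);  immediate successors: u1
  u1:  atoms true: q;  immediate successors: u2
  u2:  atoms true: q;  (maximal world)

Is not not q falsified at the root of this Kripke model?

u0 forces not not q: no world accessible from u0 forces not q.
So the root u0 forces not not q; the model is not a countermodel.

No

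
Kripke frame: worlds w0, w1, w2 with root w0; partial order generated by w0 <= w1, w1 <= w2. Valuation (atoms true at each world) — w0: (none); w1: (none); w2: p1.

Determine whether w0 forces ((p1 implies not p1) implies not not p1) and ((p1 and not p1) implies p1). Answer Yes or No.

Yes

w0 forces ((p1 implies not p1) implies not not p1) and ((p1 and not p1) implies p1) since w0 forces both conjuncts.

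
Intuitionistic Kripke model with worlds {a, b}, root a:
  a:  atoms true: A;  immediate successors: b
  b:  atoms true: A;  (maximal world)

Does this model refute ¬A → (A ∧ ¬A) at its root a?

No

a ⊩ ¬A → (A ∧ ¬A) vacuously: no world accessible from a forces the antecedent ¬A.
So the root a forces ¬A → (A ∧ ¬A); the model is not a countermodel.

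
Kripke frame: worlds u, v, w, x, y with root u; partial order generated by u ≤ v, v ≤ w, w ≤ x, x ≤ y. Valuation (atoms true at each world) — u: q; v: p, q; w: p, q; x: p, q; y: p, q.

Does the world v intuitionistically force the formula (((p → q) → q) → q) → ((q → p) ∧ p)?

Yes

v ⊩ (((p → q) → q) → q) → ((q → p) ∧ p): every world accessible from v that forces ((p → q) → q) → q (namely v, w, x, y) also forces (q → p) ∧ p.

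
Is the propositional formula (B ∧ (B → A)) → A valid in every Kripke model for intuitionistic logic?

This is modus ponens in implicational form, which is intuitionistically derivable.
If a world forces B and B → A, then applying the implication at that world (which is accessible from itself) gives A.

Yes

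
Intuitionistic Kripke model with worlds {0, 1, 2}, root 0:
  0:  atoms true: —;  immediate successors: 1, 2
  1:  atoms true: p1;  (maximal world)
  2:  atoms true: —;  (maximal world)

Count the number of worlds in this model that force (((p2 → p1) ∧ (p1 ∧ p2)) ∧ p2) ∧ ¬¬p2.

0

0: does not force it — 0 ⊮ (((p2 → p1) ∧ (p1 ∧ p2)) ∧ p2) ∧ ¬¬p2 since 0 fails ((p2 → p1) ∧ (p1 ∧ p2)) ∧ p2.
1: does not force it — 1 ⊮ (((p2 → p1) ∧ (p1 ∧ p2)) ∧ p2) ∧ ¬¬p2 since 1 fails ((p2 → p1) ∧ (p1 ∧ p2)) ∧ p2.
2: does not force it — 2 ⊮ (((p2 → p1) ∧ (p1 ∧ p2)) ∧ p2) ∧ ¬¬p2 since 2 fails ((p2 → p1) ∧ (p1 ∧ p2)) ∧ p2.
Worlds forcing the formula: { }.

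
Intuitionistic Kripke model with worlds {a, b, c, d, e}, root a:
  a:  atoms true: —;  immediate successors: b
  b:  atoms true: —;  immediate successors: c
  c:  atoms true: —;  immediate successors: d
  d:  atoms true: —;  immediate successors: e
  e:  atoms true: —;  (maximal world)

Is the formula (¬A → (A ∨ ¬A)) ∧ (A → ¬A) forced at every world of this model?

Yes

a ⊩ (¬A → (A ∨ ¬A)) ∧ (A → ¬A) since a forces both conjuncts.
Since the root a forces (¬A → (A ∨ ¬A)) ∧ (A → ¬A) and forcing is persistent (monotone upward), every world forces it.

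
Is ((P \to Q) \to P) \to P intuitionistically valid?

This is Peirce's law, which is not intuitionistically valid.
A Kripke countermodel: worlds 0, 1; order generated by 0 \le 1; atoms true at each world — 0:{}; 1:{P}.
0 \nVdash ((P \to Q) \to P) \to P: already at 0 itself, 0 \Vdash (P \to Q) \to P but 0 \nVdash P.
0 lacks atom P, so 0 \nVdash P.
So the root 0 does not force the formula.

No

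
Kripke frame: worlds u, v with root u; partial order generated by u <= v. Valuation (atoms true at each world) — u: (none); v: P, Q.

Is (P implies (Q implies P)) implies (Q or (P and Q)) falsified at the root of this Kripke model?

Yes

u does not force (P implies (Q implies P)) implies (Q or (P and Q)): already at u itself, u forces P implies (Q implies P) but u does not force Q or (P and Q).
u does not force Q or (P and Q): neither disjunct is forced at u.
u lacks atom Q, so u does not force Q.
So the root u does not force (P implies (Q implies P)) implies (Q or (P and Q)); the model is a countermodel.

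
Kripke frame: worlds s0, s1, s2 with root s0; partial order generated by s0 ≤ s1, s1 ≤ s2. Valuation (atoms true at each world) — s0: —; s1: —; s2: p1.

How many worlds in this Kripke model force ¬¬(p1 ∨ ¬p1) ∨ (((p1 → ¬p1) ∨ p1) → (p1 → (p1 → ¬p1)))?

3

s0: forces it.
s1: forces it.
s2: forces it.
Worlds forcing the formula: {s0, s1, s2}.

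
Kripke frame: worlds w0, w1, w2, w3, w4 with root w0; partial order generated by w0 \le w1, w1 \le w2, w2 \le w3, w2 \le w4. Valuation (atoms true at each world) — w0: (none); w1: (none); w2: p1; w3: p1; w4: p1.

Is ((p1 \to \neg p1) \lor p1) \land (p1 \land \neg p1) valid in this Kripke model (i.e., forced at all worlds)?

No

Not every world: w0 \nVdash ((p1 \to \neg p1) \lor p1) \land (p1 \land \neg p1).
w0 \nVdash ((p1 \to \neg p1) \lor p1) \land (p1 \land \neg p1) since w0 fails (p1 \to \neg p1) \lor p1.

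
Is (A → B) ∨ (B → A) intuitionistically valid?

No

This is the Gödel–Dummett linearity axiom, which is not intuitionistically valid.
A Kripke countermodel: worlds u, v, w; order generated by u ≤ v, u ≤ w; atoms true at each world — u:{}; v:{A}; w:{B}.
u ⊮ (A → B) ∨ (B → A): neither disjunct is forced at u.
u ⊮ A → B: at the accessible world v, v ⊩ A but v ⊮ B.
v lacks atom B, so v ⊮ B.
So the root u does not force the formula.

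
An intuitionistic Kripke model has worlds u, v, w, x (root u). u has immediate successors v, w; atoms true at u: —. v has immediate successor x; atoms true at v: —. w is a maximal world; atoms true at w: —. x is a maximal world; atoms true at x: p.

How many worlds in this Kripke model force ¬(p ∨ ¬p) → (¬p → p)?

4

u: forces it.
v: forces it.
w: forces it.
x: forces it.
Worlds forcing the formula: {u, v, w, x}.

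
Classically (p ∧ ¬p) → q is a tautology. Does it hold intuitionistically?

Yes

This is an instance of ex falso quodlibet, which is intuitionistically derivable.
No world can force both p and ¬p, so the antecedent p ∧ ¬p is never forced and the implication holds vacuously at every world.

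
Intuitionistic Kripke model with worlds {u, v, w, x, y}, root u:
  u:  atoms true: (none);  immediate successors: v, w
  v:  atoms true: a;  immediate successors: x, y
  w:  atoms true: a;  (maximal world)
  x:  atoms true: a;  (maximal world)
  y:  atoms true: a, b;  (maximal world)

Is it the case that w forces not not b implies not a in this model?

w forces not not b implies not a vacuously: no world accessible from w forces the antecedent not not b.

Yes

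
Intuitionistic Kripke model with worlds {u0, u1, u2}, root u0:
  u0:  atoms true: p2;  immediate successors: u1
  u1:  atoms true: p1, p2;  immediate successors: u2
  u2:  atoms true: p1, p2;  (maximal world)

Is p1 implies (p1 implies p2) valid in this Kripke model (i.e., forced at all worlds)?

Yes

u0 forces p1 implies (p1 implies p2): every world accessible from u0 that forces p1 (namely u1, u2) also forces p1 implies p2.
Since the root u0 forces p1 implies (p1 implies p2) and forcing is persistent (monotone upward), every world forces it.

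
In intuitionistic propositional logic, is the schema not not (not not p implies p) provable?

This is the double negation of double-negation elimination, which is intuitionistically derivable.
By Glivenko's theorem the double negation of any classical propositional tautology is intuitionistically provable; not not p implies p is classically a tautology.

Yes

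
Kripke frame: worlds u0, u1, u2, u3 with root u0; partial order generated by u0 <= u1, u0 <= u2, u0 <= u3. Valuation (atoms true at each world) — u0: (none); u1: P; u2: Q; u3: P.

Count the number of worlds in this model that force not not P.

u0: does not force it — u0 does not force not not P since u2 is accessible from u0 and u2 forces not P.
u1: forces it.
u2: does not force it — u2 does not force not not P since u2 is accessible from u2 and u2 forces not P.
u3: forces it.
Worlds forcing the formula: {u1, u3}.

2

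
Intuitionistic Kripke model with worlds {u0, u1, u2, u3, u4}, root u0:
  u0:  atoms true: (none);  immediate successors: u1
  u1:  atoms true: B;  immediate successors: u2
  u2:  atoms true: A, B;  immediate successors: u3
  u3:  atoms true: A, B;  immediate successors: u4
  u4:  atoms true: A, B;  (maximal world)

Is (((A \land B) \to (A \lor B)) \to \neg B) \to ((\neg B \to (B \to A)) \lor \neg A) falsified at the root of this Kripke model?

u0 \Vdash (((A \land B) \to (A \lor B)) \to \neg B) \to ((\neg B \to (B \to A)) \lor \neg A) vacuously: no world accessible from u0 forces the antecedent ((A \land B) \to (A \lor B)) \to \neg B.
So the root u0 forces (((A \land B) \to (A \lor B)) \to \neg B) \to ((\neg B \to (B \to A)) \lor \neg A); the model is not a countermodel.

No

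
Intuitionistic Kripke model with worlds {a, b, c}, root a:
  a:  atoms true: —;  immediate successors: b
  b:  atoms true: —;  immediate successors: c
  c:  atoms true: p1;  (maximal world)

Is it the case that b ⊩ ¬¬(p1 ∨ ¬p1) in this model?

b ⊩ ¬¬(p1 ∨ ¬p1): no world accessible from b forces ¬(p1 ∨ ¬p1).

Yes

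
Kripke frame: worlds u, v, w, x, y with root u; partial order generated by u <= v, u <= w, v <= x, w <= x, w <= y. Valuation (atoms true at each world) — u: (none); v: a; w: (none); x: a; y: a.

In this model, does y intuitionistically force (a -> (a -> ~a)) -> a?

Yes

y ||- (a -> (a -> ~a)) -> a vacuously: no world accessible from y forces the antecedent a -> (a -> ~a).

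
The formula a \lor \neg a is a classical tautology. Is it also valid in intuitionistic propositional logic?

No

This is the law of excluded middle, which is not intuitionistically valid.
A Kripke countermodel: worlds u, v; order generated by u \le v; atoms true at each world — u:{}; v:{a}.
u \nVdash a \lor \neg a: neither disjunct is forced at u.
u lacks atom a, so u \nVdash a.
So the root u does not force the formula.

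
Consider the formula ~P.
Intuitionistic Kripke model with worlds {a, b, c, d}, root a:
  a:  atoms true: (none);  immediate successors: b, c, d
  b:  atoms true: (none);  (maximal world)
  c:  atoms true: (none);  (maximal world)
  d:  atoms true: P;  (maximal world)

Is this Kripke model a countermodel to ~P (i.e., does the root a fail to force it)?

Yes

a ||-/- ~P since d is accessible from a and d ||- P.
So the root a does not force ~P; the model is a countermodel.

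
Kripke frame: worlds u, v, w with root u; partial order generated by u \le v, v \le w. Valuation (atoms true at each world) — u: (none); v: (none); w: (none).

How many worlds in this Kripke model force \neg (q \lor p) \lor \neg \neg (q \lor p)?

u: forces it.
v: forces it.
w: forces it.
Worlds forcing the formula: {u, v, w}.

3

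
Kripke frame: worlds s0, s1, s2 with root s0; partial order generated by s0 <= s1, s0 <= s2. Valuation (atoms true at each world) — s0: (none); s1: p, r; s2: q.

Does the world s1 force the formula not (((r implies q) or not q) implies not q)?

No

s1 does not force not (((r implies q) or not q) implies not q) since s1 is accessible from s1 and s1 forces ((r implies q) or not q) implies not q.
s1 forces ((r implies q) or not q) implies not q: every world accessible from s1 that forces (r implies q) or not q (namely s1) also forces not q.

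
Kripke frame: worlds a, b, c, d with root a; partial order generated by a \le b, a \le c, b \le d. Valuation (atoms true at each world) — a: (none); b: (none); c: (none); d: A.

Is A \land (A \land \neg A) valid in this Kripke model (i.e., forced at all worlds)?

No

Not every world: a \nVdash A \land (A \land \neg A).
a \nVdash A \land (A \land \neg A) since a fails A.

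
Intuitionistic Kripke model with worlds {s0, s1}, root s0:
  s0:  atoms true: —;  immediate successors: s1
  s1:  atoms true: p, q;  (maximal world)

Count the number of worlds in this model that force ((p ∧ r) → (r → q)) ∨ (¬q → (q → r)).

2

s0: forces it.
s1: forces it.
Worlds forcing the formula: {s0, s1}.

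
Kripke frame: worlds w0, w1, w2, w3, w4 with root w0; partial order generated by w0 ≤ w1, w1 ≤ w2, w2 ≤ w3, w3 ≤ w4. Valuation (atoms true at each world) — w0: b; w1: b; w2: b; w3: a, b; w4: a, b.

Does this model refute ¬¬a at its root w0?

No

w0 ⊩ ¬¬a: no world accessible from w0 forces ¬a.
So the root w0 forces ¬¬a; the model is not a countermodel.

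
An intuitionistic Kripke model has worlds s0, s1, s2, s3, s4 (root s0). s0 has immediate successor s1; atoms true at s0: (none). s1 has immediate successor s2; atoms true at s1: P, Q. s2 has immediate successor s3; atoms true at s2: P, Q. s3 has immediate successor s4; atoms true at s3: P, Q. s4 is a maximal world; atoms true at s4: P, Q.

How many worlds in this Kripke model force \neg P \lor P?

4

s0: does not force it — s0 \nVdash \neg P \lor P: neither disjunct is forced at s0.
s1: forces it.
s2: forces it.
s3: forces it.
s4: forces it.
Worlds forcing the formula: {s1, s2, s3, s4}.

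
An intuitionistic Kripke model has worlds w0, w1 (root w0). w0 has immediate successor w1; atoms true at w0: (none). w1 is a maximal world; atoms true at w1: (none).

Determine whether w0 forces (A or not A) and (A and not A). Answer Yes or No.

w0 does not force (A or not A) and (A and not A) since w0 fails A and not A.

No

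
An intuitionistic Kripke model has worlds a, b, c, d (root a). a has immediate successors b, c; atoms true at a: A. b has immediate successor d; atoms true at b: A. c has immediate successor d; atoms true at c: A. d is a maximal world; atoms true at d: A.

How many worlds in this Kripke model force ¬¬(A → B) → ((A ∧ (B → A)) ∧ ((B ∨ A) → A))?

4

a: forces it.
b: forces it.
c: forces it.
d: forces it.
Worlds forcing the formula: {a, b, c, d}.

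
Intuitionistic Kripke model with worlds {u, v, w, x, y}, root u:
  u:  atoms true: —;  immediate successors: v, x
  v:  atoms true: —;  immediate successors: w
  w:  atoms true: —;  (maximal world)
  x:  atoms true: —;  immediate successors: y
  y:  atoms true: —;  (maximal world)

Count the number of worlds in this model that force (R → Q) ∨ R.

5

u: forces it.
v: forces it.
w: forces it.
x: forces it.
y: forces it.
Worlds forcing the formula: {u, v, w, x, y}.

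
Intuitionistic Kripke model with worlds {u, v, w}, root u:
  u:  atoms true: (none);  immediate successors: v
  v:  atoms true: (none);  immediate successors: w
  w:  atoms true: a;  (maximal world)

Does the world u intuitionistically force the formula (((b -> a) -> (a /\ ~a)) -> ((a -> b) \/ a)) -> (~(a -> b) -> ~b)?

u ||- (((b -> a) -> (a /\ ~a)) -> ((a -> b) \/ a)) -> (~(a -> b) -> ~b): every world accessible from u that forces ((b -> a) -> (a /\ ~a)) -> ((a -> b) \/ a) (namely u, v, w) also forces ~(a -> b) -> ~b.

Yes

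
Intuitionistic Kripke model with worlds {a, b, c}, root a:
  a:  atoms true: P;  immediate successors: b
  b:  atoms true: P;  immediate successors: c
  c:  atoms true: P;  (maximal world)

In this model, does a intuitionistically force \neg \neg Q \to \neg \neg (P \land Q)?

a \Vdash \neg \neg Q \to \neg \neg (P \land Q) vacuously: no world accessible from a forces the antecedent \neg \neg Q.

Yes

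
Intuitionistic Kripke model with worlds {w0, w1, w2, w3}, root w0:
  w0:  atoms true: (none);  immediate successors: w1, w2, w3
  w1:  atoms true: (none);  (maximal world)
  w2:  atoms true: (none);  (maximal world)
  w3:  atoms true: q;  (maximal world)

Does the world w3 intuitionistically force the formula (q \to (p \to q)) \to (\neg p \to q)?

Yes

w3 \Vdash (q \to (p \to q)) \to (\neg p \to q): every world accessible from w3 that forces q \to (p \to q) (namely w3) also forces \neg p \to q.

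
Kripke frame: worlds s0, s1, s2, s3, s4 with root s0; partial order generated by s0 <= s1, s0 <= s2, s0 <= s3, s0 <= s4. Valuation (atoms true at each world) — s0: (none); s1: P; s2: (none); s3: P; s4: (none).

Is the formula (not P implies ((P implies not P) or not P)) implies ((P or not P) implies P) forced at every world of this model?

Not every world: s0 does not force (not P implies ((P implies not P) or not P)) implies ((P or not P) implies P).
s0 does not force (not P implies ((P implies not P) or not P)) implies ((P or not P) implies P): already at s0 itself, s0 forces not P implies ((P implies not P) or not P) but s0 does not force (P or not P) implies P.
s0 does not force (P or not P) implies P: at the accessible world s2, s2 forces P or not P but s2 does not force P.
s2 lacks atom P, so s2 does not force P.

No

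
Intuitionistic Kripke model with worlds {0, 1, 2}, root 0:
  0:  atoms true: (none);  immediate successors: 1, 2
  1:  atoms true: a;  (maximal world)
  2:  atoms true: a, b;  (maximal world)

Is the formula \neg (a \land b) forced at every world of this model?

Not every world: 0 \nVdash \neg (a \land b).
0 \nVdash \neg (a \land b) since 2 is accessible from 0 and 2 \Vdash a \land b.
2 \Vdash a \land b since 2 forces both conjuncts.

No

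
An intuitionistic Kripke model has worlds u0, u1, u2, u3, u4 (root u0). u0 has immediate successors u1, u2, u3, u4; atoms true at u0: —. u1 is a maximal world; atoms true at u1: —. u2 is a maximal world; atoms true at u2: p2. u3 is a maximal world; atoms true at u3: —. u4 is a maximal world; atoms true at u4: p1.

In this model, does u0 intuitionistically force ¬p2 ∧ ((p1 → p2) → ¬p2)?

u0 ⊮ ¬p2 ∧ ((p1 → p2) → ¬p2) since u0 fails ¬p2.

No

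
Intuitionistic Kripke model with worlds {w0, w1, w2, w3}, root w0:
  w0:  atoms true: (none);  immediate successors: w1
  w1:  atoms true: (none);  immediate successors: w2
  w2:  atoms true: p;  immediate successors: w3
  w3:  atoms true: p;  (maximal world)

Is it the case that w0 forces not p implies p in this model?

w0 forces not p implies p vacuously: no world accessible from w0 forces the antecedent not p.

Yes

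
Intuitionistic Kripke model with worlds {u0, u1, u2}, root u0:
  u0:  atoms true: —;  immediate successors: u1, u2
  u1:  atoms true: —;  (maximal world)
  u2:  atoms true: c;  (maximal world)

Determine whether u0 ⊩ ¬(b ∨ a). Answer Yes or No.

Yes

u0 ⊩ ¬(b ∨ a): no world accessible from u0 forces b ∨ a.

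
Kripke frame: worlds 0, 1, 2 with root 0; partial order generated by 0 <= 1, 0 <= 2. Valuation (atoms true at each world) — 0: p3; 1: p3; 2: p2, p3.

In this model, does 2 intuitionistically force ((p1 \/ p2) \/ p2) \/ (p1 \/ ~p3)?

2 ||- ((p1 \/ p2) \/ p2) \/ (p1 \/ ~p3) via the disjunct (p1 \/ p2) \/ p2.

Yes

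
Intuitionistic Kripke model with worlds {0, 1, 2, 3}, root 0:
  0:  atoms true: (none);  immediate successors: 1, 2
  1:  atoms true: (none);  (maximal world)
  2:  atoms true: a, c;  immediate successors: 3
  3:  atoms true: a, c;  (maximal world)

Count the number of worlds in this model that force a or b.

0: does not force it — 0 does not force a or b: neither disjunct is forced at 0.
1: does not force it — 1 does not force a or b: neither disjunct is forced at 1.
2: forces it.
3: forces it.
Worlds forcing the formula: {2, 3}.

2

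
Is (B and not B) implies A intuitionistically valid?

This is an instance of ex falso quodlibet, which is intuitionistically derivable.
No world can force both B and not B, so the antecedent B and not B is never forced and the implication holds vacuously at every world.

Yes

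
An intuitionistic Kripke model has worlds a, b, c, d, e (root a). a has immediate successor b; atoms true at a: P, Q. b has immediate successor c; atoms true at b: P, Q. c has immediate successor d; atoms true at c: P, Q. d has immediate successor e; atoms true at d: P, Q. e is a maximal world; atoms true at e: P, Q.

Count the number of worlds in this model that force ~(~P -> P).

a: does not force it — a ||-/- ~(~P -> P) since a is accessible from a and a ||- ~P -> P.
b: does not force it — b ||-/- ~(~P -> P) since b is accessible from b and b ||- ~P -> P.
c: does not force it.
d: does not force it.
e: does not force it.
Worlds forcing the formula: { }.

0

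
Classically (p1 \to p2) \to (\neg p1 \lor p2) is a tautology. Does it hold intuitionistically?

This is the material-implication-as-disjunction principle, which is not intuitionistically valid.
A Kripke countermodel: worlds 0, 1; order generated by 0 \le 1; atoms true at each world — 0:{}; 1:{p1,p2}.
0 \nVdash (p1 \to p2) \to (\neg p1 \lor p2): already at 0 itself, 0 \Vdash p1 \to p2 but 0 \nVdash \neg p1 \lor p2.
0 \nVdash \neg p1 \lor p2: neither disjunct is forced at 0.
0 \nVdash \neg p1 since 1 is accessible from 0 and 1 \Vdash p1.
So the root 0 does not force the formula.

No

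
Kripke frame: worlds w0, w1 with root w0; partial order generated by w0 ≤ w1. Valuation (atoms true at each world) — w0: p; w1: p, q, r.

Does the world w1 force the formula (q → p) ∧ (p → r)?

Yes

w1 ⊩ (q → p) ∧ (p → r) since w1 forces both conjuncts.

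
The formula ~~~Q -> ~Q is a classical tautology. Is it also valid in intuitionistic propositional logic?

This is triple-negation reduction, which is intuitionistically derivable.
Assume ~~~Q and suppose Q. Then ~~Q (double-negation introduction), contradicting ~~~Q. So ~Q.

Yes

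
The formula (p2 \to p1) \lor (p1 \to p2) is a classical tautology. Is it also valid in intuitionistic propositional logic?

This is the Gödel–Dummett linearity axiom, which is not intuitionistically valid.
A Kripke countermodel: worlds u0, u1, u2; order generated by u0 \le u1, u0 \le u2; atoms true at each world — u0:{}; u1:{p2}; u2:{p1}.
u0 \nVdash (p2 \to p1) \lor (p1 \to p2): neither disjunct is forced at u0.
u0 \nVdash p2 \to p1: at the accessible world u1, u1 \Vdash p2 but u1 \nVdash p1.
u1 lacks atom p1, so u1 \nVdash p1.
So the root u0 does not force the formula.

No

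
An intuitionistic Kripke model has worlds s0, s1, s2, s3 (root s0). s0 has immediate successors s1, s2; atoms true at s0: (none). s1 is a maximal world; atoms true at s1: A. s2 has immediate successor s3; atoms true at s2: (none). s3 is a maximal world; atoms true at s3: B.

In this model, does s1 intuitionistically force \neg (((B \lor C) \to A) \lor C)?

No

s1 \nVdash \neg (((B \lor C) \to A) \lor C) since s1 is accessible from s1 and s1 \Vdash ((B \lor C) \to A) \lor C.
s1 \Vdash ((B \lor C) \to A) \lor C via the disjunct (B \lor C) \to A.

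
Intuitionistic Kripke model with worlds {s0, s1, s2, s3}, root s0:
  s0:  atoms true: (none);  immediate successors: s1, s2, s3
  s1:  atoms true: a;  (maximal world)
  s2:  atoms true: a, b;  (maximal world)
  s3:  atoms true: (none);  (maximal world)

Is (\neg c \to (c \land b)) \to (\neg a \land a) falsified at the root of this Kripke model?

No

s0 \Vdash (\neg c \to (c \land b)) \to (\neg a \land a) vacuously: no world accessible from s0 forces the antecedent \neg c \to (c \land b).
So the root s0 forces (\neg c \to (c \land b)) \to (\neg a \land a); the model is not a countermodel.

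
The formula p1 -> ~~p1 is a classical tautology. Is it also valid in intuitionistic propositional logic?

This is double-negation introduction, which is intuitionistically derivable.
If a world forces p1 then every accessible world forces p1 (persistence), so none forces ~p1; hence ~~p1.

Yes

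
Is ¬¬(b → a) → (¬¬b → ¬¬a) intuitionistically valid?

Yes

This is the distribution of double negation over implication, which is intuitionistically derivable.
Assume ¬¬(b → a) and ¬¬b; suppose ¬a. Then b → a would give ¬b (by contraposition), contradicting ¬¬b; so ¬(b → a), contradicting ¬¬(b → a). Hence ¬¬a.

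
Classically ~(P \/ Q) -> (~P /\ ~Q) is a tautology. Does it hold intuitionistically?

Yes

This is a constructively valid De Morgan direction (negated disjunction to conjunction of negations), which is intuitionistically derivable.
From ~(P \/ Q): if P held then P \/ Q would, contradiction — so ~P; similarly ~Q.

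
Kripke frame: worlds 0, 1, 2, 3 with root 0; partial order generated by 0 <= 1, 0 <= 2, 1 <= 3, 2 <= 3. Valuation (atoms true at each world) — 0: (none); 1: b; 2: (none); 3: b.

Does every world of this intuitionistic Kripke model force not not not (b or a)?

Not every world: 0 does not force not not not (b or a).
0 does not force not not not (b or a) since 0 is accessible from 0 and 0 forces not not (b or a).
0 forces not not (b or a): no world accessible from 0 forces not (b or a).

No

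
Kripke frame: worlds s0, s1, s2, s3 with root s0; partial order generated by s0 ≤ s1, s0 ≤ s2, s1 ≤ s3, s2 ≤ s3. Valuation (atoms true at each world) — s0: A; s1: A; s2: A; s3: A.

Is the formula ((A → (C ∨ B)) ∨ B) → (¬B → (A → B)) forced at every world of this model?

s0 ⊩ ((A → (C ∨ B)) ∨ B) → (¬B → (A → B)) vacuously: no world accessible from s0 forces the antecedent (A → (C ∨ B)) ∨ B.
Since the root s0 forces ((A → (C ∨ B)) ∨ B) → (¬B → (A → B)) and forcing is persistent (monotone upward), every world forces it.

Yes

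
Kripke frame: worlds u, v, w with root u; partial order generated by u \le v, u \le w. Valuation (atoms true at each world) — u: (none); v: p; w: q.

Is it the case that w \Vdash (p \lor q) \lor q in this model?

w \Vdash (p \lor q) \lor q via the disjunct p \lor q.

Yes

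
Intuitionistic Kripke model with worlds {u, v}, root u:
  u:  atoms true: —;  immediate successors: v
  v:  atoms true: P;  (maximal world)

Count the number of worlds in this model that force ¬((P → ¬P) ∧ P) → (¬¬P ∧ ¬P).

u: does not force it — u ⊮ ¬((P → ¬P) ∧ P) → (¬¬P ∧ ¬P): already at u itself, u ⊩ ¬((P → ¬P) ∧ P) but u ⊮ ¬¬P ∧ ¬P.
v: does not force it — v ⊮ ¬((P → ¬P) ∧ P) → (¬¬P ∧ ¬P): already at v itself, v ⊩ ¬((P → ¬P) ∧ P) but v ⊮ ¬¬P ∧ ¬P.
Worlds forcing the formula: { }.

0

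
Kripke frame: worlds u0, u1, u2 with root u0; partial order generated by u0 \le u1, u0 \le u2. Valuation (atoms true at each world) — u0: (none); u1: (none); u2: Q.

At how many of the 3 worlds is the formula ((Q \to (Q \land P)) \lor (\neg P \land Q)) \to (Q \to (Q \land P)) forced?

1

u0: does not force it — u0 \nVdash ((Q \to (Q \land P)) \lor (\neg P \land Q)) \to (Q \to (Q \land P)): at the accessible world u2, u2 \Vdash (Q \to (Q \land P)) \lor (\neg P \land Q) but u2 \nVdash Q \to (Q \land P).
u1: forces it.
u2: does not force it — u2 \nVdash ((Q \to (Q \land P)) \lor (\neg P \land Q)) \to (Q \to (Q \land P)): already at u2 itself, u2 \Vdash (Q \to (Q \land P)) \lor (\neg P \land Q) but u2 \nVdash Q \to (Q \land P).
Worlds forcing the formula: {u1}.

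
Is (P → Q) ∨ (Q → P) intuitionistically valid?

This is the Gödel–Dummett linearity axiom, which is not intuitionistically valid.
A Kripke countermodel: worlds u, v, w; order generated by u ≤ v, u ≤ w; atoms true at each world — u:{}; v:{P}; w:{Q}.
u ⊮ (P → Q) ∨ (Q → P): neither disjunct is forced at u.
u ⊮ P → Q: at the accessible world v, v ⊩ P but v ⊮ Q.
v lacks atom Q, so v ⊮ Q.
So the root u does not force the formula.

No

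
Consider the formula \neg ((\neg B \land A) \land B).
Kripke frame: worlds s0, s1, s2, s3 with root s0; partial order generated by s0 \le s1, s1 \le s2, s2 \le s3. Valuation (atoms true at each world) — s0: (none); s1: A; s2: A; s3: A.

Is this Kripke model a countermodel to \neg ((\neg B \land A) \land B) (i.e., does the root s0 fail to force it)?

s0 \Vdash \neg ((\neg B \land A) \land B): no world accessible from s0 forces (\neg B \land A) \land B.
So the root s0 forces \neg ((\neg B \land A) \land B); the model is not a countermodel.

No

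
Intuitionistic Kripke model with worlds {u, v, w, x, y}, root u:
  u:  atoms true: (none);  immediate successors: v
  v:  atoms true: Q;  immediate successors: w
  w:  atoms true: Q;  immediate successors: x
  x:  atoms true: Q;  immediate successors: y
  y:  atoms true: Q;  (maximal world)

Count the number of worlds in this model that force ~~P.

u: does not force it — u ||-/- ~~P since u is accessible from u and u ||- ~P.
v: does not force it.
w: does not force it.
x: does not force it.
y: does not force it.
Worlds forcing the formula: { }.

0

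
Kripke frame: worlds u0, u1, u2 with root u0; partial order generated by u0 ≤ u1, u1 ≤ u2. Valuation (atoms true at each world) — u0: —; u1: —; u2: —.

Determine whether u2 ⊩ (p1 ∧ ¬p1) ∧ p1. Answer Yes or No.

No

u2 ⊮ (p1 ∧ ¬p1) ∧ p1 since u2 fails p1 ∧ ¬p1.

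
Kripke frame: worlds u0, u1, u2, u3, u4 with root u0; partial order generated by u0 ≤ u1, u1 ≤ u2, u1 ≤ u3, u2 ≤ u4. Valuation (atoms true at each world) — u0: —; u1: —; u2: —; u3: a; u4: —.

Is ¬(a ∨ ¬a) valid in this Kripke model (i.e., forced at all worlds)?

No

Not every world: u0 ⊮ ¬(a ∨ ¬a).
u0 ⊮ ¬(a ∨ ¬a) since u2 is accessible from u0 and u2 ⊩ a ∨ ¬a.
u2 ⊩ a ∨ ¬a via the disjunct ¬a.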